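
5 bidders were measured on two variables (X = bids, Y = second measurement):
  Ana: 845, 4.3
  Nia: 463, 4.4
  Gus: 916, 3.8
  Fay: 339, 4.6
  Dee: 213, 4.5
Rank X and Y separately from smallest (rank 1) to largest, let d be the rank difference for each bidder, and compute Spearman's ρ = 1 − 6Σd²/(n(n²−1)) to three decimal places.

-0.900

Ranks of variable 1: 4, 3, 5, 2, 1
Ranks of variable 2: 2, 3, 1, 5, 4
d = r₁ − r₂: 2, 0, 4, -3, -3
d²: 4, 0, 16, 9, 9; Σd² = 38
ρ = 1 − 6·38/(5·24) = 1 − 228/120 = -0.900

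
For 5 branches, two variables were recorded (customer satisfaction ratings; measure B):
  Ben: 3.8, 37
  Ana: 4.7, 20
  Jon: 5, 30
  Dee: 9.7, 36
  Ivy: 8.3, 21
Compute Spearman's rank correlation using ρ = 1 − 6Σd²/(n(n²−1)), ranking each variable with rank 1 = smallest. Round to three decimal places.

-0.100

Ranks of variable 1: 1, 2, 3, 5, 4
Ranks of variable 2: 5, 1, 3, 4, 2
d = r₁ − r₂: -4, 1, 0, 1, 2
d²: 16, 1, 0, 1, 4; Σd² = 22
ρ = 1 − 6·22/(5·24) = 1 − 132/120 = -0.100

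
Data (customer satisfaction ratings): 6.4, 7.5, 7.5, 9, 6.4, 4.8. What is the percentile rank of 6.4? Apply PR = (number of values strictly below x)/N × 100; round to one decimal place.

N = 6.
Strictly below 6.4: 1. Equal to 6.4: 2.
PR = 1/6 × 100 = 16.7

16.7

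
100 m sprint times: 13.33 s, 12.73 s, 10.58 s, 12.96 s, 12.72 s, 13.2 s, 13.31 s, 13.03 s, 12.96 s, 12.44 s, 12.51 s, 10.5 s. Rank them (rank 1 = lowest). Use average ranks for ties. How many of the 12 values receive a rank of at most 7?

6

Sorted (ascending): 10.5, 10.58, 12.44, 12.51, 12.72, 12.73, 12.96, 12.96, 13.03, 13.2, 13.31, 13.33
The 2 values of 12.96 occupy positions 7–8 → average rank (7+8)/2 = 7.5.
Ranks ≤ 7: {1, 2, 3, 4, 5, 6} → 6 values.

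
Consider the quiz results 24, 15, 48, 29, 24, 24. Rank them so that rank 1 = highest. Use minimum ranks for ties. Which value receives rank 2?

29

Sorted (descending): 48, 29, 24, 24, 24, 15
The 3 values of 24 occupy positions 3–5 → each gets rank 3.
Rank 2 → value 29.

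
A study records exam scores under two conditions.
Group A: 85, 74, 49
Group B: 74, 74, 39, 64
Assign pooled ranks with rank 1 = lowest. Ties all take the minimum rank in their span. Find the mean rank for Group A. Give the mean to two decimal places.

4.33

Sorted (ascending): 39, 49, 64, 74, 74, 74, 85
The 3 values of 74 occupy positions 4–6 → each gets rank 4.
Group A values → pooled ranks: 85→7, 74→4, 49→2
Mean rank = (7 + 4 + 2) / 3 = 4.33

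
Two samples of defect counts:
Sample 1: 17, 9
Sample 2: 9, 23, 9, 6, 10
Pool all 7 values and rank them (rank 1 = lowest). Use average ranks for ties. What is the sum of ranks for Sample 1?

Sorted (ascending): 6, 9, 9, 9, 10, 17, 23
The 3 values of 9 occupy positions 2–4 → average rank 3.
Sample 1 values → pooled ranks: 17→6, 9→3
Rank sum = 6 + 3 = 9

9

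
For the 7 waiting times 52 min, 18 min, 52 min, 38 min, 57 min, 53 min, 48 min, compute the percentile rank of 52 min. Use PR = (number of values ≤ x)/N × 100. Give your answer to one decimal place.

71.4

N = 7.
Strictly below 52: 3. Equal to 52: 2.
PR = 5/7 × 100 = 71.4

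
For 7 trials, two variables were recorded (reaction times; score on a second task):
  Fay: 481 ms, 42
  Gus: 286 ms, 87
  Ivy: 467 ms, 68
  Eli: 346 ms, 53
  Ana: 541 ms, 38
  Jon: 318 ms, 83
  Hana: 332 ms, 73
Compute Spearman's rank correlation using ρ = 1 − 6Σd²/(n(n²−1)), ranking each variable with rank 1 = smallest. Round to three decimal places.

-0.964

Ranks of variable 1: 6, 1, 5, 4, 7, 2, 3
Ranks of variable 2: 2, 7, 4, 3, 1, 6, 5
d = r₁ − r₂: 4, -6, 1, 1, 6, -4, -2
d²: 16, 36, 1, 1, 36, 16, 4; Σd² = 110
ρ = 1 − 6·110/(7·48) = 1 − 660/336 = -0.964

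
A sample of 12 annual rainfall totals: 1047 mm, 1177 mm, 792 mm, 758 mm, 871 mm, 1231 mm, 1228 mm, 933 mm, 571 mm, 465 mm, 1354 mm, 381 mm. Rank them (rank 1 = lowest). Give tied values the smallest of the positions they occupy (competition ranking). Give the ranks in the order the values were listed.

8, 9, 5, 4, 6, 11, 10, 7, 3, 2, 12, 1

Sorted (ascending): 381, 465, 571, 758, 792, 871, 933, 1047, 1177, 1228, 1231, 1354
No ties — each value takes its position as its rank.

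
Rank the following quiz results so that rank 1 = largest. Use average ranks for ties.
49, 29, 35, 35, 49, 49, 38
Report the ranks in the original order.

2, 7, 5.5, 5.5, 2, 2, 4

Sorted (descending): 49, 49, 49, 38, 35, 35, 29
The 3 values of 49 occupy positions 1–3 → average rank 2.
The 2 values of 35 occupy positions 5–6 → average rank (5+6)/2 = 5.5.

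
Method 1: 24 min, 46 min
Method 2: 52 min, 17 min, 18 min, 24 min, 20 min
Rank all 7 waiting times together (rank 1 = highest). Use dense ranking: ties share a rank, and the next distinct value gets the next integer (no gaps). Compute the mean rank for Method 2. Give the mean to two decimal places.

3.80

Sorted (descending): 52, 46, 24, 24, 20, 18, 17
The 2 values of 24 share dense rank 3.
Remaining distinct values take the next consecutive integers.
Method 2 values → pooled ranks: 52→1, 17→6, 18→5, 24→3, 20→4
Mean rank = (1 + 6 + 5 + 3 + 4) / 5 = 3.80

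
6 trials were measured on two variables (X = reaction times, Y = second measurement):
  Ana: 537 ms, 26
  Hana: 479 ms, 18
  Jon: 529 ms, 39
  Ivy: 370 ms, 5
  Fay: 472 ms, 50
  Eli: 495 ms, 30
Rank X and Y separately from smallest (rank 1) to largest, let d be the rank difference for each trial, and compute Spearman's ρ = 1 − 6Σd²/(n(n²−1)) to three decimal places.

Ranks of variable 1: 6, 3, 5, 1, 2, 4
Ranks of variable 2: 3, 2, 5, 1, 6, 4
d = r₁ − r₂: 3, 1, 0, 0, -4, 0
d²: 9, 1, 0, 0, 16, 0; Σd² = 26
ρ = 1 − 6·26/(6·35) = 1 − 156/210 = 0.257

0.257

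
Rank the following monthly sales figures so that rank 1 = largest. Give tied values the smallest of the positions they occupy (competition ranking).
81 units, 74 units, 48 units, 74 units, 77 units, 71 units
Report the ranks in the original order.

1, 3, 6, 3, 2, 5

Sorted (descending): 81, 77, 74, 74, 71, 48
The 2 values of 74 occupy positions 3–4 → each gets rank 3.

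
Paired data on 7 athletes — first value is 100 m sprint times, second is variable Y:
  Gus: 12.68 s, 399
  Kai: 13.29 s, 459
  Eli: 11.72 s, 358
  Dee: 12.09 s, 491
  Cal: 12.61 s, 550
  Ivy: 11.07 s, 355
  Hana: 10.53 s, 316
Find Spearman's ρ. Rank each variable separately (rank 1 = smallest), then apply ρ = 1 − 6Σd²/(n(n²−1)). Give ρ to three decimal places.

Ranks of variable 1: 6, 7, 3, 4, 5, 2, 1
Ranks of variable 2: 4, 5, 3, 6, 7, 2, 1
d = r₁ − r₂: 2, 2, 0, -2, -2, 0, 0
d²: 4, 4, 0, 4, 4, 0, 0; Σd² = 16
ρ = 1 − 6·16/(7·48) = 1 − 96/336 = 0.714

0.714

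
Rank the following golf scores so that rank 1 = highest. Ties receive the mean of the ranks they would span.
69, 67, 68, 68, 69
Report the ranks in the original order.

Sorted (descending): 69, 69, 68, 68, 67
The 2 values of 69 occupy positions 1–2 → average rank (1+2)/2 = 1.5.
The 2 values of 68 occupy positions 3–4 → average rank (3+4)/2 = 3.5.

1.5, 5, 3.5, 3.5, 1.5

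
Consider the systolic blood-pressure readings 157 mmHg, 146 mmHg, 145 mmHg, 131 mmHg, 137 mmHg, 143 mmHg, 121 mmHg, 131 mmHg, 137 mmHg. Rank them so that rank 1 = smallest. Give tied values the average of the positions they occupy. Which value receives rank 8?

Sorted (ascending): 121, 131, 131, 137, 137, 143, 145, 146, 157
The 2 values of 131 occupy positions 2–3 → average rank (2+3)/2 = 2.5.
The 2 values of 137 occupy positions 4–5 → average rank (4+5)/2 = 4.5.
Rank 8 → value 146.

146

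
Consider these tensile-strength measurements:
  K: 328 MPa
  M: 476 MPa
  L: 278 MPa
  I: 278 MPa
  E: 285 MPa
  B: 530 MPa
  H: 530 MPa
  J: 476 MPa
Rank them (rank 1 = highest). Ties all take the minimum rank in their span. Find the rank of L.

Sorted (descending): 530, 530, 476, 476, 328, 285, 278, 278
The 2 values of 530 occupy positions 1–2 → each gets rank 1.
The 2 values of 476 occupy positions 3–4 → each gets rank 3.
The 2 values of 278 occupy positions 7–8 → each gets rank 7.
L has value 278 MPa → rank 7.

7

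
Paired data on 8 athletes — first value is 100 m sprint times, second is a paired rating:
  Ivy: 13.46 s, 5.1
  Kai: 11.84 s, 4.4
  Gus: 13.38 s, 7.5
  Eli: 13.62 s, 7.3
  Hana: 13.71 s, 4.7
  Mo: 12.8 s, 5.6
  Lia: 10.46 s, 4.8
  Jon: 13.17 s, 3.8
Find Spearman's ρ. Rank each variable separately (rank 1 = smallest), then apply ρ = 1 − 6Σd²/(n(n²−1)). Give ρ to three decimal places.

0.262

Ranks of variable 1: 6, 2, 5, 7, 8, 3, 1, 4
Ranks of variable 2: 5, 2, 8, 7, 3, 6, 4, 1
d = r₁ − r₂: 1, 0, -3, 0, 5, -3, -3, 3
d²: 1, 0, 9, 0, 25, 9, 9, 9; Σd² = 62
ρ = 1 − 6·62/(8·63) = 1 − 372/504 = 0.262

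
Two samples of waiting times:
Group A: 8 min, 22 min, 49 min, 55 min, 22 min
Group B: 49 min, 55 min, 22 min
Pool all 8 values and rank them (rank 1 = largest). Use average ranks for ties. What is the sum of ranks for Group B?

11

Sorted (descending): 55, 55, 49, 49, 22, 22, 22, 8
The 2 values of 55 occupy positions 1–2 → average rank (1+2)/2 = 1.5.
The 2 values of 49 occupy positions 3–4 → average rank (3+4)/2 = 3.5.
The 3 values of 22 occupy positions 5–7 → average rank 6.
Group B values → pooled ranks: 49→3.5, 55→1.5, 22→6
Rank sum = 3.5 + 1.5 + 6 = 11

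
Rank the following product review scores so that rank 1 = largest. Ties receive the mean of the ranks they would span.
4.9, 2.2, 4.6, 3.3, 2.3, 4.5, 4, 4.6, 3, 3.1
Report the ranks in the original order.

1, 10, 2.5, 6, 9, 4, 5, 2.5, 8, 7

Sorted (descending): 4.9, 4.6, 4.6, 4.5, 4, 3.3, 3.1, 3, 2.3, 2.2
The 2 values of 4.6 occupy positions 2–3 → average rank (2+3)/2 = 2.5.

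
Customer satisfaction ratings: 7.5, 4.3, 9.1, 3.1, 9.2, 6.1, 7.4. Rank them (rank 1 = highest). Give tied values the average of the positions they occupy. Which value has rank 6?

4.3

Sorted (descending): 9.2, 9.1, 7.5, 7.4, 6.1, 4.3, 3.1
No ties — each value takes its position as its rank.
Rank 6 → value 4.3.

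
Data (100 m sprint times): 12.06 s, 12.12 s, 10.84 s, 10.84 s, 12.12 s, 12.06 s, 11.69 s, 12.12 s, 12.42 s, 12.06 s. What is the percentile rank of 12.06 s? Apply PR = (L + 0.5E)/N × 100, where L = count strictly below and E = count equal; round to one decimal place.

45.0

N = 10.
Strictly below 12.06: 3. Equal to 12.06: 3.
PR = (3 + 0.5·3)/10 × 100 = 45.0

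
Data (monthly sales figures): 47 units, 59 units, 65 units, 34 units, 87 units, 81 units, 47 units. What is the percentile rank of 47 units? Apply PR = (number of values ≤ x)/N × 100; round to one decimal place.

42.9

N = 7.
Strictly below 47: 1. Equal to 47: 2.
PR = 3/7 × 100 = 42.9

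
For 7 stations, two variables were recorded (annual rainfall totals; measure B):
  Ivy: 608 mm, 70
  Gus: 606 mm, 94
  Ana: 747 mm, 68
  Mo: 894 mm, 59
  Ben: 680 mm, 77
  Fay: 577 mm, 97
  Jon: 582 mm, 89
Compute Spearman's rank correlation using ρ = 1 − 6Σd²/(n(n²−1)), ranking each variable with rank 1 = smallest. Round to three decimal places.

Ranks of variable 1: 4, 3, 6, 7, 5, 1, 2
Ranks of variable 2: 3, 6, 2, 1, 4, 7, 5
d = r₁ − r₂: 1, -3, 4, 6, 1, -6, -3
d²: 1, 9, 16, 36, 1, 36, 9; Σd² = 108
ρ = 1 − 6·108/(7·48) = 1 − 648/336 = -0.929

-0.929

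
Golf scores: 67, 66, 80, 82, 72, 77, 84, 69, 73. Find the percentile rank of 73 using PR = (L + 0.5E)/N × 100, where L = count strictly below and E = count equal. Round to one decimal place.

N = 9.
Strictly below 73: 4. Equal to 73: 1.
PR = (4 + 0.5·1)/9 × 100 = 50.0

50.0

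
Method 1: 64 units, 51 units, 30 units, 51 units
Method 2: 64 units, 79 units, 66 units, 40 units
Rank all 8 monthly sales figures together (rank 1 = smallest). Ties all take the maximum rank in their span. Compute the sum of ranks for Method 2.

Sorted (ascending): 30, 40, 51, 51, 64, 64, 66, 79
The 2 values of 51 occupy positions 3–4 → each gets rank 4.
The 2 values of 64 occupy positions 5–6 → each gets rank 6.
Method 2 values → pooled ranks: 64→6, 79→8, 66→7, 40→2
Rank sum = 6 + 8 + 7 + 2 = 23

23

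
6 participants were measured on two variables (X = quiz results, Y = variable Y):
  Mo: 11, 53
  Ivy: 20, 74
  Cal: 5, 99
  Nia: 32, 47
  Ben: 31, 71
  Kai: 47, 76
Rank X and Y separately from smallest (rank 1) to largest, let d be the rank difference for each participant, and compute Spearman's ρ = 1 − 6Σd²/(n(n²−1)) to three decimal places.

-0.257

Ranks of variable 1: 2, 3, 1, 5, 4, 6
Ranks of variable 2: 2, 4, 6, 1, 3, 5
d = r₁ − r₂: 0, -1, -5, 4, 1, 1
d²: 0, 1, 25, 16, 1, 1; Σd² = 44
ρ = 1 − 6·44/(6·35) = 1 − 264/210 = -0.257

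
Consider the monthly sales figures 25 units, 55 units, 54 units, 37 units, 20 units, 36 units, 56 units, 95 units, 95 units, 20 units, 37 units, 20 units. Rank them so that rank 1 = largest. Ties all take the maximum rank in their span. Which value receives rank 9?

25

Sorted (descending): 95, 95, 56, 55, 54, 37, 37, 36, 25, 20, 20, 20
The 2 values of 95 occupy positions 1–2 → each gets rank 2.
The 2 values of 37 occupy positions 6–7 → each gets rank 7.
The 3 values of 20 occupy positions 10–12 → each gets rank 12.
Rank 9 → value 25.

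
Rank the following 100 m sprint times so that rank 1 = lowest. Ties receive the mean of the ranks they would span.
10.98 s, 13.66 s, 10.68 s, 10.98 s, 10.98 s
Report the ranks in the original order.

Sorted (ascending): 10.68, 10.98, 10.98, 10.98, 13.66
The 3 values of 10.98 occupy positions 2–4 → average rank 3.

3, 5, 1, 3, 3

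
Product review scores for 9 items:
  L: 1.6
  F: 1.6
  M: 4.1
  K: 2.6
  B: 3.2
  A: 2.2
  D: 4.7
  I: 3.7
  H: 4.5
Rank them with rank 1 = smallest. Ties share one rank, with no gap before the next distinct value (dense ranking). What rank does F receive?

Sorted (ascending): 1.6, 1.6, 2.2, 2.6, 3.2, 3.7, 4.1, 4.5, 4.7
The 2 values of 1.6 share dense rank 1.
Remaining distinct values take the next consecutive integers.
F has value 1.6 → rank 1.

1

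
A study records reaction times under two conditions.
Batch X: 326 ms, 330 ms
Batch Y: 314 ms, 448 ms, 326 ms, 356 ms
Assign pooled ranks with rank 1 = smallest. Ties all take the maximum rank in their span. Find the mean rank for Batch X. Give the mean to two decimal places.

Sorted (ascending): 314, 326, 326, 330, 356, 448
The 2 values of 326 occupy positions 2–3 → each gets rank 3.
Batch X values → pooled ranks: 326→3, 330→4
Mean rank = (3 + 4) / 2 = 3.50

3.50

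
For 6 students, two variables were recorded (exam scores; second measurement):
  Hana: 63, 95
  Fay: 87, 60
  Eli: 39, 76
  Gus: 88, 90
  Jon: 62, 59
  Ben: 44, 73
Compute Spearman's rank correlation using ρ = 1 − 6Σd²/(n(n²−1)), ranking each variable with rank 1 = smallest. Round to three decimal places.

Ranks of variable 1: 4, 5, 1, 6, 3, 2
Ranks of variable 2: 6, 2, 4, 5, 1, 3
d = r₁ − r₂: -2, 3, -3, 1, 2, -1
d²: 4, 9, 9, 1, 4, 1; Σd² = 28
ρ = 1 − 6·28/(6·35) = 1 − 168/210 = 0.200

0.200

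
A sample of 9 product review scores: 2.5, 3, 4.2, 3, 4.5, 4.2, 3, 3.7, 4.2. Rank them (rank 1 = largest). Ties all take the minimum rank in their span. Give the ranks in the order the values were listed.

9, 6, 2, 6, 1, 2, 6, 5, 2

Sorted (descending): 4.5, 4.2, 4.2, 4.2, 3.7, 3, 3, 3, 2.5
The 3 values of 4.2 occupy positions 2–4 → each gets rank 2.
The 3 values of 3 occupy positions 6–8 → each gets rank 6.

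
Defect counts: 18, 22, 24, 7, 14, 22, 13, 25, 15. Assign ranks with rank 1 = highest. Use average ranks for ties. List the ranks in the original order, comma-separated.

5, 3.5, 2, 9, 7, 3.5, 8, 1, 6

Sorted (descending): 25, 24, 22, 22, 18, 15, 14, 13, 7
The 2 values of 22 occupy positions 3–4 → average rank (3+4)/2 = 3.5.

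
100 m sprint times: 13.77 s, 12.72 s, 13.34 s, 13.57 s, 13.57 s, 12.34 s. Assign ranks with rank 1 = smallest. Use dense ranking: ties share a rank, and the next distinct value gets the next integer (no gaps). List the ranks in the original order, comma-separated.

5, 2, 3, 4, 4, 1

Sorted (ascending): 12.34, 12.72, 13.34, 13.57, 13.57, 13.77
The 2 values of 13.57 share dense rank 4.
Remaining distinct values take the next consecutive integers.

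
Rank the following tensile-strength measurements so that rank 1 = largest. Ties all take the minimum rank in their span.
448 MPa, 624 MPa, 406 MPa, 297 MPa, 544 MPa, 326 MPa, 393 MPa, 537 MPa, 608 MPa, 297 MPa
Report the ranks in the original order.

Sorted (descending): 624, 608, 544, 537, 448, 406, 393, 326, 297, 297
The 2 values of 297 occupy positions 9–10 → each gets rank 9.

5, 1, 6, 9, 3, 8, 7, 4, 2, 9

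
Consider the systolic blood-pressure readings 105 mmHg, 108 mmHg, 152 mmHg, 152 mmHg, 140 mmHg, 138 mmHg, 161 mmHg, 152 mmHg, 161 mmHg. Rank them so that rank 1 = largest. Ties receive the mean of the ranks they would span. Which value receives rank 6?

Sorted (descending): 161, 161, 152, 152, 152, 140, 138, 108, 105
The 2 values of 161 occupy positions 1–2 → average rank (1+2)/2 = 1.5.
The 3 values of 152 occupy positions 3–5 → average rank 4.
Rank 6 → value 140.

140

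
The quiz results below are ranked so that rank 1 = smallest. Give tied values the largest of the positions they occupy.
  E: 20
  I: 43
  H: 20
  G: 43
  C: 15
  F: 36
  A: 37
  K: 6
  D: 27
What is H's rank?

Sorted (ascending): 6, 15, 20, 20, 27, 36, 37, 43, 43
The 2 values of 20 occupy positions 3–4 → each gets rank 4.
The 2 values of 43 occupy positions 8–9 → each gets rank 9.
H has value 20 → rank 4.

4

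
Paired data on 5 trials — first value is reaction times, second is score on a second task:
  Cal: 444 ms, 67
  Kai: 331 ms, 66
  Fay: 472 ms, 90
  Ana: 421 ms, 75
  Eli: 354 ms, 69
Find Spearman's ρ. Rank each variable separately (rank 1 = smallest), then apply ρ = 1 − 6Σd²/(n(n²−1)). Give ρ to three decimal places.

Ranks of variable 1: 4, 1, 5, 3, 2
Ranks of variable 2: 2, 1, 5, 4, 3
d = r₁ − r₂: 2, 0, 0, -1, -1
d²: 4, 0, 0, 1, 1; Σd² = 6
ρ = 1 − 6·6/(5·24) = 1 − 36/120 = 0.700

0.700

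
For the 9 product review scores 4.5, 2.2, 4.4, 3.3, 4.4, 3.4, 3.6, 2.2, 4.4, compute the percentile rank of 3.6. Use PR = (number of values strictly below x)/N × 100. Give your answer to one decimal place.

44.4

N = 9.
Strictly below 3.6: 4. Equal to 3.6: 1.
PR = 4/9 × 100 = 44.4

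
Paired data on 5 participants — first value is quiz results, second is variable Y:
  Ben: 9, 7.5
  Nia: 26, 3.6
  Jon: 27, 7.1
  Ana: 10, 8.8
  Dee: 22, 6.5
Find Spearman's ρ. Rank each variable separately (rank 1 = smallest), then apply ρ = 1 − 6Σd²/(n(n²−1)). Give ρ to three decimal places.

-0.600

Ranks of variable 1: 1, 4, 5, 2, 3
Ranks of variable 2: 4, 1, 3, 5, 2
d = r₁ − r₂: -3, 3, 2, -3, 1
d²: 9, 9, 4, 9, 1; Σd² = 32
ρ = 1 − 6·32/(5·24) = 1 − 192/120 = -0.600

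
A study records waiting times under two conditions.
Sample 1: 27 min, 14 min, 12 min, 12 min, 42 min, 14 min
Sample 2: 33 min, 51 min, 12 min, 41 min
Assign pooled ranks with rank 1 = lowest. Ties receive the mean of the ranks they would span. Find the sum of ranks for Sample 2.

Sorted (ascending): 12, 12, 12, 14, 14, 27, 33, 41, 42, 51
The 3 values of 12 occupy positions 1–3 → average rank 2.
The 2 values of 14 occupy positions 4–5 → average rank (4+5)/2 = 4.5.
Sample 2 values → pooled ranks: 33→7, 51→10, 12→2, 41→8
Rank sum = 7 + 10 + 2 + 8 = 27

27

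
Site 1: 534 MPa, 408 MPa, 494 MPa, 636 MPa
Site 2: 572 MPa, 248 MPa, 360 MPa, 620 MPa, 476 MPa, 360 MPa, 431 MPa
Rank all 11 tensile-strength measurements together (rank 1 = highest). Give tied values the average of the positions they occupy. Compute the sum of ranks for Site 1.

Sorted (descending): 636, 620, 572, 534, 494, 476, 431, 408, 360, 360, 248
The 2 values of 360 occupy positions 9–10 → average rank (9+10)/2 = 9.5.
Site 1 values → pooled ranks: 534→4, 408→8, 494→5, 636→1
Rank sum = 4 + 8 + 5 + 1 = 18

18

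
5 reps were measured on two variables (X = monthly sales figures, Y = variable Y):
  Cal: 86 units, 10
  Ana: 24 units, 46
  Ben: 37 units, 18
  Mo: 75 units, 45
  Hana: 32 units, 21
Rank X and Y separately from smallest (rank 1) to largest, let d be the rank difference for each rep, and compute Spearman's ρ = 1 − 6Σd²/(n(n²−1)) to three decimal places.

Ranks of variable 1: 5, 1, 3, 4, 2
Ranks of variable 2: 1, 5, 2, 4, 3
d = r₁ − r₂: 4, -4, 1, 0, -1
d²: 16, 16, 1, 0, 1; Σd² = 34
ρ = 1 − 6·34/(5·24) = 1 − 204/120 = -0.700

-0.700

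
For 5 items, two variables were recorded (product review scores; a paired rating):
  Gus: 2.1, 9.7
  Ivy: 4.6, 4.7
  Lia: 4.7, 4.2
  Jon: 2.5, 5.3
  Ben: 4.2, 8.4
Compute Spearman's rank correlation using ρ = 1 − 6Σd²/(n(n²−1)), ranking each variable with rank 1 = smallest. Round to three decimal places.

-0.900

Ranks of variable 1: 1, 4, 5, 2, 3
Ranks of variable 2: 5, 2, 1, 3, 4
d = r₁ − r₂: -4, 2, 4, -1, -1
d²: 16, 4, 16, 1, 1; Σd² = 38
ρ = 1 − 6·38/(5·24) = 1 − 228/120 = -0.900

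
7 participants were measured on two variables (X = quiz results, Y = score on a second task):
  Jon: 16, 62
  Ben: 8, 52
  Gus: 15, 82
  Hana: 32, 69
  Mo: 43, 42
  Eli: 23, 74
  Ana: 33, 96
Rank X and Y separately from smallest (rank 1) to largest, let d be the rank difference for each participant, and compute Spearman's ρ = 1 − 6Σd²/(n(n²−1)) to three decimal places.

Ranks of variable 1: 3, 1, 2, 5, 7, 4, 6
Ranks of variable 2: 3, 2, 6, 4, 1, 5, 7
d = r₁ − r₂: 0, -1, -4, 1, 6, -1, -1
d²: 0, 1, 16, 1, 36, 1, 1; Σd² = 56
ρ = 1 − 6·56/(7·48) = 1 − 336/336 = 0.000

0.000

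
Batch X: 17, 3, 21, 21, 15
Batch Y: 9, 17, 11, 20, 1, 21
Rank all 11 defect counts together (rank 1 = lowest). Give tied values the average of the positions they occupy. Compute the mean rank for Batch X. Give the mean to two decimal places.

Sorted (ascending): 1, 3, 9, 11, 15, 17, 17, 20, 21, 21, 21
The 2 values of 17 occupy positions 6–7 → average rank (6+7)/2 = 6.5.
The 3 values of 21 occupy positions 9–11 → average rank 10.
Batch X values → pooled ranks: 17→6.5, 3→2, 21→10, 21→10, 15→5
Mean rank = (6.5 + 2 + 10 + 10 + 5) / 5 = 6.70

6.70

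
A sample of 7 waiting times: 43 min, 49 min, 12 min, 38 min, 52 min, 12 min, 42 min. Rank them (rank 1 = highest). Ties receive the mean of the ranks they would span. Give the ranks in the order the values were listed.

Sorted (descending): 52, 49, 43, 42, 38, 12, 12
The 2 values of 12 occupy positions 6–7 → average rank (6+7)/2 = 6.5.

3, 2, 6.5, 5, 1, 6.5, 4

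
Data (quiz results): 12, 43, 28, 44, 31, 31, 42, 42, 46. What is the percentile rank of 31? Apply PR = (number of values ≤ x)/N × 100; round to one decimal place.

N = 9.
Strictly below 31: 2. Equal to 31: 2.
PR = 4/9 × 100 = 44.4

44.4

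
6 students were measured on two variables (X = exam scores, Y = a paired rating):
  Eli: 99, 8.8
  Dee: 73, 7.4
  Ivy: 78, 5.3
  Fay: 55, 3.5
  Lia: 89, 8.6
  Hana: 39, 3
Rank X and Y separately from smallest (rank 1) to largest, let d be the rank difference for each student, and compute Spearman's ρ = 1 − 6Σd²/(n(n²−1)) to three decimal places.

0.943

Ranks of variable 1: 6, 3, 4, 2, 5, 1
Ranks of variable 2: 6, 4, 3, 2, 5, 1
d = r₁ − r₂: 0, -1, 1, 0, 0, 0
d²: 0, 1, 1, 0, 0, 0; Σd² = 2
ρ = 1 − 6·2/(6·35) = 1 − 12/210 = 0.943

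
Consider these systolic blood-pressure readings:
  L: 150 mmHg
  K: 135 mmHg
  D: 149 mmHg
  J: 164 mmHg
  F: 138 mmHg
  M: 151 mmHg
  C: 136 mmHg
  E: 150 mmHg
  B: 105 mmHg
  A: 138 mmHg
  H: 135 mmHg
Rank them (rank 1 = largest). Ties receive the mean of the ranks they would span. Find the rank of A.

6.5

Sorted (descending): 164, 151, 150, 150, 149, 138, 138, 136, 135, 135, 105
The 2 values of 150 occupy positions 3–4 → average rank (3+4)/2 = 3.5.
The 2 values of 138 occupy positions 6–7 → average rank (6+7)/2 = 6.5.
The 2 values of 135 occupy positions 9–10 → average rank (9+10)/2 = 9.5.
A has value 138 mmHg → rank 6.5.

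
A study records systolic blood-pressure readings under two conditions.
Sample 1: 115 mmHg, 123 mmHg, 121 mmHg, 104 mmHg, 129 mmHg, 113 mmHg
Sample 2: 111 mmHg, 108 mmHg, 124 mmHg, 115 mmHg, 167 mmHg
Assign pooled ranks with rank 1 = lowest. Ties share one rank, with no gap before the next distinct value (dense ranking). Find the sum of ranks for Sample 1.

32

Sorted (ascending): 104, 108, 111, 113, 115, 115, 121, 123, 124, 129, 167
The 2 values of 115 share dense rank 5.
Remaining distinct values take the next consecutive integers.
Sample 1 values → pooled ranks: 115→5, 123→7, 121→6, 104→1, 129→9, 113→4
Rank sum = 5 + 7 + 6 + 1 + 9 + 4 = 32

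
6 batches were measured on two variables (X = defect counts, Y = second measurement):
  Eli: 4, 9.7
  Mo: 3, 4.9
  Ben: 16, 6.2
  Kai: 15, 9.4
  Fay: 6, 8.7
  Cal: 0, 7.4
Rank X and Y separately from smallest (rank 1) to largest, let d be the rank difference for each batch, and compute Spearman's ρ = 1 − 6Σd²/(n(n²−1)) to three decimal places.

0.143

Ranks of variable 1: 3, 2, 6, 5, 4, 1
Ranks of variable 2: 6, 1, 2, 5, 4, 3
d = r₁ − r₂: -3, 1, 4, 0, 0, -2
d²: 9, 1, 16, 0, 0, 4; Σd² = 30
ρ = 1 − 6·30/(6·35) = 1 − 180/210 = 0.143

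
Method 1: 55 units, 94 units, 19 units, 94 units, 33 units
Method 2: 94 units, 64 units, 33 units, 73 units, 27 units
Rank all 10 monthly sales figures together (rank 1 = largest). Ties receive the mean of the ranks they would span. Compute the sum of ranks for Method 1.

Sorted (descending): 94, 94, 94, 73, 64, 55, 33, 33, 27, 19
The 3 values of 94 occupy positions 1–3 → average rank 2.
The 2 values of 33 occupy positions 7–8 → average rank (7+8)/2 = 7.5.
Method 1 values → pooled ranks: 55→6, 94→2, 19→10, 94→2, 33→7.5
Rank sum = 6 + 2 + 10 + 2 + 7.5 = 27.5

27.5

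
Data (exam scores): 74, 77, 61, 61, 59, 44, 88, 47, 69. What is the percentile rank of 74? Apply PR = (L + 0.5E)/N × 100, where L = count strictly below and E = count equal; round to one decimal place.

N = 9.
Strictly below 74: 6. Equal to 74: 1.
PR = (6 + 0.5·1)/9 × 100 = 72.2

72.2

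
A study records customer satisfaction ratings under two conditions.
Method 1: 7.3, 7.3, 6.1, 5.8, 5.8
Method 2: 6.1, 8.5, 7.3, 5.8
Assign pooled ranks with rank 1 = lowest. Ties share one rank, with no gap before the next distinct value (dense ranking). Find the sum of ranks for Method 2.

Sorted (ascending): 5.8, 5.8, 5.8, 6.1, 6.1, 7.3, 7.3, 7.3, 8.5
The 3 values of 5.8 share dense rank 1.
The 2 values of 6.1 share dense rank 2.
The 3 values of 7.3 share dense rank 3.
Remaining distinct values take the next consecutive integers.
Method 2 values → pooled ranks: 6.1→2, 8.5→4, 7.3→3, 5.8→1
Rank sum = 2 + 4 + 3 + 1 = 10

10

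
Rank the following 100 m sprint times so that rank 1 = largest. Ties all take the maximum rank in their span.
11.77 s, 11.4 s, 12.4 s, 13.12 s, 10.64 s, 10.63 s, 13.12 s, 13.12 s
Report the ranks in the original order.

Sorted (descending): 13.12, 13.12, 13.12, 12.4, 11.77, 11.4, 10.64, 10.63
The 3 values of 13.12 occupy positions 1–3 → each gets rank 3.

5, 6, 4, 3, 7, 8, 3, 3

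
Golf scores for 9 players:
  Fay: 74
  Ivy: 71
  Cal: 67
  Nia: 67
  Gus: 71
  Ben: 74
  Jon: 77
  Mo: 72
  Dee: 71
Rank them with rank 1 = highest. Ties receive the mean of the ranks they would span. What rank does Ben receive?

2.5

Sorted (descending): 77, 74, 74, 72, 71, 71, 71, 67, 67
The 2 values of 74 occupy positions 2–3 → average rank (2+3)/2 = 2.5.
The 3 values of 71 occupy positions 5–7 → average rank 6.
The 2 values of 67 occupy positions 8–9 → average rank (8+9)/2 = 8.5.
Ben has value 74 → rank 2.5.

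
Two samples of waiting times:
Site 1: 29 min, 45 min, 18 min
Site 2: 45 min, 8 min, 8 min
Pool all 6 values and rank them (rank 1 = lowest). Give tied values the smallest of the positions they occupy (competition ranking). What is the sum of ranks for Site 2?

Sorted (ascending): 8, 8, 18, 29, 45, 45
The 2 values of 8 occupy positions 1–2 → each gets rank 1.
The 2 values of 45 occupy positions 5–6 → each gets rank 5.
Site 2 values → pooled ranks: 45→5, 8→1, 8→1
Rank sum = 5 + 1 + 1 = 7

7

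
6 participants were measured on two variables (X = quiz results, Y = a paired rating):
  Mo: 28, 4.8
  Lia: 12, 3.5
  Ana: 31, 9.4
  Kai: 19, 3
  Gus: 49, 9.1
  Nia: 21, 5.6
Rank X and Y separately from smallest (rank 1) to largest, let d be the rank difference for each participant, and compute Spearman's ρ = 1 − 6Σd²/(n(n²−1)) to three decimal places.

0.829

Ranks of variable 1: 4, 1, 5, 2, 6, 3
Ranks of variable 2: 3, 2, 6, 1, 5, 4
d = r₁ − r₂: 1, -1, -1, 1, 1, -1
d²: 1, 1, 1, 1, 1, 1; Σd² = 6
ρ = 1 − 6·6/(6·35) = 1 − 36/210 = 0.829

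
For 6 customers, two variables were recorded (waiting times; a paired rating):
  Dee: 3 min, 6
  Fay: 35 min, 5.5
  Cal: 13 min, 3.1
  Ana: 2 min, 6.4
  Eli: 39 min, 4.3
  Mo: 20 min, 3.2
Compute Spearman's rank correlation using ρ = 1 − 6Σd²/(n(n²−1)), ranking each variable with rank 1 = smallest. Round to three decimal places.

Ranks of variable 1: 2, 5, 3, 1, 6, 4
Ranks of variable 2: 5, 4, 1, 6, 3, 2
d = r₁ − r₂: -3, 1, 2, -5, 3, 2
d²: 9, 1, 4, 25, 9, 4; Σd² = 52
ρ = 1 − 6·52/(6·35) = 1 − 312/210 = -0.486

-0.486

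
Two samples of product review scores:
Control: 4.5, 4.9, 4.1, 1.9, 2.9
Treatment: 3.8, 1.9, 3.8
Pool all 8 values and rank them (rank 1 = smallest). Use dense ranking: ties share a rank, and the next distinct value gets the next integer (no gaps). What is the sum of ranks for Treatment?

Sorted (ascending): 1.9, 1.9, 2.9, 3.8, 3.8, 4.1, 4.5, 4.9
The 2 values of 1.9 share dense rank 1.
The 2 values of 3.8 share dense rank 3.
Remaining distinct values take the next consecutive integers.
Treatment values → pooled ranks: 3.8→3, 1.9→1, 3.8→3
Rank sum = 3 + 1 + 3 = 7

7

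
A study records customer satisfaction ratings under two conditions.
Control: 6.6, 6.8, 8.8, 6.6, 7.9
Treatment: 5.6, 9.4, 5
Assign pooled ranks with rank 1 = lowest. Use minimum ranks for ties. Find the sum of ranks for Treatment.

11

Sorted (ascending): 5, 5.6, 6.6, 6.6, 6.8, 7.9, 8.8, 9.4
The 2 values of 6.6 occupy positions 3–4 → each gets rank 3.
Treatment values → pooled ranks: 5.6→2, 9.4→8, 5→1
Rank sum = 2 + 8 + 1 = 11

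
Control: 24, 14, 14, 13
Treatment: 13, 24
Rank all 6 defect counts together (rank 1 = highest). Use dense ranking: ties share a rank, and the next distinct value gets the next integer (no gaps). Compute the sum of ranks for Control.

Sorted (descending): 24, 24, 14, 14, 13, 13
The 2 values of 24 share dense rank 1.
The 2 values of 14 share dense rank 2.
The 2 values of 13 share dense rank 3.
Control values → pooled ranks: 24→1, 14→2, 14→2, 13→3
Rank sum = 1 + 2 + 2 + 3 = 8

8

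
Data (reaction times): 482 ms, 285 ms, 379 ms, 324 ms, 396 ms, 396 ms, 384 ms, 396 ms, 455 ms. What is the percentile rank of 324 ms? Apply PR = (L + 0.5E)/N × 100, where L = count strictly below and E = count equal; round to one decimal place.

N = 9.
Strictly below 324: 1. Equal to 324: 1.
PR = (1 + 0.5·1)/9 × 100 = 16.7

16.7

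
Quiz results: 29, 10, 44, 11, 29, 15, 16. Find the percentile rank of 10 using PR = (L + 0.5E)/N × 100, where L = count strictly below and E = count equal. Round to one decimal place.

7.1

N = 7.
Strictly below 10: 0. Equal to 10: 1.
PR = (0 + 0.5·1)/7 × 100 = 7.1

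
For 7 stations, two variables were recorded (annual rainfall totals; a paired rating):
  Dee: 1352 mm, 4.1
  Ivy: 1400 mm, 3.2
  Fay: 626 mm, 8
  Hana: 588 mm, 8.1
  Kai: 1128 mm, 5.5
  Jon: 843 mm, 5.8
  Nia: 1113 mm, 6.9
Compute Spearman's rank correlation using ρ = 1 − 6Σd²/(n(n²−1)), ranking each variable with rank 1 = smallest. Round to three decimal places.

Ranks of variable 1: 6, 7, 2, 1, 5, 3, 4
Ranks of variable 2: 2, 1, 6, 7, 3, 4, 5
d = r₁ − r₂: 4, 6, -4, -6, 2, -1, -1
d²: 16, 36, 16, 36, 4, 1, 1; Σd² = 110
ρ = 1 − 6·110/(7·48) = 1 − 660/336 = -0.964

-0.964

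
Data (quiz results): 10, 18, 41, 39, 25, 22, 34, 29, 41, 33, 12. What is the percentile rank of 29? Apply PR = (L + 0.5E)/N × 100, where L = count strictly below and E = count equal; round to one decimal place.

50.0

N = 11.
Strictly below 29: 5. Equal to 29: 1.
PR = (5 + 0.5·1)/11 × 100 = 50.0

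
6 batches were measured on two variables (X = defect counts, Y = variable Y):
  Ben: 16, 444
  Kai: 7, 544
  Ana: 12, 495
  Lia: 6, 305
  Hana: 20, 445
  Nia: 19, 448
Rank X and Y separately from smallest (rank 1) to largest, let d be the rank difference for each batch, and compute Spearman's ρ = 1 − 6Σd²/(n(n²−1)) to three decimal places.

0.029

Ranks of variable 1: 4, 2, 3, 1, 6, 5
Ranks of variable 2: 2, 6, 5, 1, 3, 4
d = r₁ − r₂: 2, -4, -2, 0, 3, 1
d²: 4, 16, 4, 0, 9, 1; Σd² = 34
ρ = 1 − 6·34/(6·35) = 1 − 204/210 = 0.029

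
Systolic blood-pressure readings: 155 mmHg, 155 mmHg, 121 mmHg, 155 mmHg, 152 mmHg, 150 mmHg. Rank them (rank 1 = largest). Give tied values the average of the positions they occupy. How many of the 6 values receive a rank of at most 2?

Sorted (descending): 155, 155, 155, 152, 150, 121
The 3 values of 155 occupy positions 1–3 → average rank 2.
Ranks ≤ 2: {2, 2, 2} → 3 values.

3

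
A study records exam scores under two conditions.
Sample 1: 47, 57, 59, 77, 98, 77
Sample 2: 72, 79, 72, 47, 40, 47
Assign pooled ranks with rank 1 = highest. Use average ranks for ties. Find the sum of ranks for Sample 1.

Sorted (descending): 98, 79, 77, 77, 72, 72, 59, 57, 47, 47, 47, 40
The 2 values of 77 occupy positions 3–4 → average rank (3+4)/2 = 3.5.
The 2 values of 72 occupy positions 5–6 → average rank (5+6)/2 = 5.5.
The 3 values of 47 occupy positions 9–11 → average rank 10.
Sample 1 values → pooled ranks: 47→10, 57→8, 59→7, 77→3.5, 98→1, 77→3.5
Rank sum = 10 + 8 + 7 + 3.5 + 1 + 3.5 = 33

33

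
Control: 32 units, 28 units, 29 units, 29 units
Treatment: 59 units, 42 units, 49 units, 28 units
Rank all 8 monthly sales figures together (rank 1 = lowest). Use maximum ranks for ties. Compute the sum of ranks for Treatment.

Sorted (ascending): 28, 28, 29, 29, 32, 42, 49, 59
The 2 values of 28 occupy positions 1–2 → each gets rank 2.
The 2 values of 29 occupy positions 3–4 → each gets rank 4.
Treatment values → pooled ranks: 59→8, 42→6, 49→7, 28→2
Rank sum = 8 + 6 + 7 + 2 = 23

23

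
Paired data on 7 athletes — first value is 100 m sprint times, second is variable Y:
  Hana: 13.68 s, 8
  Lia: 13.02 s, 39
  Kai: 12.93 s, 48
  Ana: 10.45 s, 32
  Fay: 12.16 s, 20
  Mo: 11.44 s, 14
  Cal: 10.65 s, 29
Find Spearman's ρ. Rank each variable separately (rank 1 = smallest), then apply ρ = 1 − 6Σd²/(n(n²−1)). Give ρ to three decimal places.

-0.107

Ranks of variable 1: 7, 6, 5, 1, 4, 3, 2
Ranks of variable 2: 1, 6, 7, 5, 3, 2, 4
d = r₁ − r₂: 6, 0, -2, -4, 1, 1, -2
d²: 36, 0, 4, 16, 1, 1, 4; Σd² = 62
ρ = 1 − 6·62/(7·48) = 1 − 372/336 = -0.107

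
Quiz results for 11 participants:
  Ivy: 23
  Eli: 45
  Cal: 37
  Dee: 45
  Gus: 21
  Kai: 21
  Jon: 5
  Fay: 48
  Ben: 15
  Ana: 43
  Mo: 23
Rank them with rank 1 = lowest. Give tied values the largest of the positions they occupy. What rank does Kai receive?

4

Sorted (ascending): 5, 15, 21, 21, 23, 23, 37, 43, 45, 45, 48
The 2 values of 21 occupy positions 3–4 → each gets rank 4.
The 2 values of 23 occupy positions 5–6 → each gets rank 6.
The 2 values of 45 occupy positions 9–10 → each gets rank 10.
Kai has value 21 → rank 4.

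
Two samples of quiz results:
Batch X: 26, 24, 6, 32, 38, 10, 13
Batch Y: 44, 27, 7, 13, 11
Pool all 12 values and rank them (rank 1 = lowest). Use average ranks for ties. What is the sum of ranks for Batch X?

45.5

Sorted (ascending): 6, 7, 10, 11, 13, 13, 24, 26, 27, 32, 38, 44
The 2 values of 13 occupy positions 5–6 → average rank (5+6)/2 = 5.5.
Batch X values → pooled ranks: 26→8, 24→7, 6→1, 32→10, 38→11, 10→3, 13→5.5
Rank sum = 8 + 7 + 1 + 10 + 11 + 3 + 5.5 = 45.5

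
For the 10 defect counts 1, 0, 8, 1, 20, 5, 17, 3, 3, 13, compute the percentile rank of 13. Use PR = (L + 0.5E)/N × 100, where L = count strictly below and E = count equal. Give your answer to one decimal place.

N = 10.
Strictly below 13: 7. Equal to 13: 1.
PR = (7 + 0.5·1)/10 × 100 = 75.0

75.0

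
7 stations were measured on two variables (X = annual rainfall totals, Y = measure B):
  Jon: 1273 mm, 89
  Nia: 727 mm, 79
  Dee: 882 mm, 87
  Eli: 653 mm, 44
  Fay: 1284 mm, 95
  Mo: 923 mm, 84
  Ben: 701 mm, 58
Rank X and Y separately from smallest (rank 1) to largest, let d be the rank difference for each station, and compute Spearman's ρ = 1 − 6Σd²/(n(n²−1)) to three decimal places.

0.964

Ranks of variable 1: 6, 3, 4, 1, 7, 5, 2
Ranks of variable 2: 6, 3, 5, 1, 7, 4, 2
d = r₁ − r₂: 0, 0, -1, 0, 0, 1, 0
d²: 0, 0, 1, 0, 0, 1, 0; Σd² = 2
ρ = 1 − 6·2/(7·48) = 1 − 12/336 = 0.964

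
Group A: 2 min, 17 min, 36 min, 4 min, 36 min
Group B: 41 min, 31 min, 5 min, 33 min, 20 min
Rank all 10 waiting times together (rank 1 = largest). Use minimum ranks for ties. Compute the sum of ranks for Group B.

24

Sorted (descending): 41, 36, 36, 33, 31, 20, 17, 5, 4, 2
The 2 values of 36 occupy positions 2–3 → each gets rank 2.
Group B values → pooled ranks: 41→1, 31→5, 5→8, 33→4, 20→6
Rank sum = 1 + 5 + 8 + 4 + 6 = 24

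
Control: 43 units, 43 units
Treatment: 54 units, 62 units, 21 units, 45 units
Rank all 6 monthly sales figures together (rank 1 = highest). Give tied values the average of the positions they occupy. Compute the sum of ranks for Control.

Sorted (descending): 62, 54, 45, 43, 43, 21
The 2 values of 43 occupy positions 4–5 → average rank (4+5)/2 = 4.5.
Control values → pooled ranks: 43→4.5, 43→4.5
Rank sum = 4.5 + 4.5 = 9

9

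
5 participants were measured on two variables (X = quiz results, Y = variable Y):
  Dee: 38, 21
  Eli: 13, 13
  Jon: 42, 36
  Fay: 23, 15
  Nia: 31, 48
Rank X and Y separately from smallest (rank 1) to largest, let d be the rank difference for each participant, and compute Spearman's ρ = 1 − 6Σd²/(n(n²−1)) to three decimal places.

Ranks of variable 1: 4, 1, 5, 2, 3
Ranks of variable 2: 3, 1, 4, 2, 5
d = r₁ − r₂: 1, 0, 1, 0, -2
d²: 1, 0, 1, 0, 4; Σd² = 6
ρ = 1 − 6·6/(5·24) = 1 − 36/120 = 0.700

0.700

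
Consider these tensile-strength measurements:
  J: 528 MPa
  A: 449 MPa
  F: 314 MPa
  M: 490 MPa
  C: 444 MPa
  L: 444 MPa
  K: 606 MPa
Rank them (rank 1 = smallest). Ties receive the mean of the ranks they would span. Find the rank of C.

Sorted (ascending): 314, 444, 444, 449, 490, 528, 606
The 2 values of 444 occupy positions 2–3 → average rank (2+3)/2 = 2.5.
C has value 444 MPa → rank 2.5.

2.5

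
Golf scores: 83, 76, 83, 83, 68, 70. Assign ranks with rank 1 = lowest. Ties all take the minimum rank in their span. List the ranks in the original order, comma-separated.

Sorted (ascending): 68, 70, 76, 83, 83, 83
The 3 values of 83 occupy positions 4–6 → each gets rank 4.

4, 3, 4, 4, 1, 2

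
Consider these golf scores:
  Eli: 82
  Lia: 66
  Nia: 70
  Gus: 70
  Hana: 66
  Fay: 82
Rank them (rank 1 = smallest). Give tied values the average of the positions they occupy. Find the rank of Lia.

Sorted (ascending): 66, 66, 70, 70, 82, 82
The 2 values of 66 occupy positions 1–2 → average rank (1+2)/2 = 1.5.
The 2 values of 70 occupy positions 3–4 → average rank (3+4)/2 = 3.5.
The 2 values of 82 occupy positions 5–6 → average rank (5+6)/2 = 5.5.
Lia has value 66 → rank 1.5.

1.5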